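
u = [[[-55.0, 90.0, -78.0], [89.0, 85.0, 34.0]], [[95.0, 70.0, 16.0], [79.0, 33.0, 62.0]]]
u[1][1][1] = 33.0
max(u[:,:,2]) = 62.0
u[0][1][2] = 34.0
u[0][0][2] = -78.0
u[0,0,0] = -55.0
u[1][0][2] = 16.0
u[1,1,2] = 62.0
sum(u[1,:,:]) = 355.0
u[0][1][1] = 85.0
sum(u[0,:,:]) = 165.0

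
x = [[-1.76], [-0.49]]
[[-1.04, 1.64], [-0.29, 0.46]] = x@[[0.59, -0.93]]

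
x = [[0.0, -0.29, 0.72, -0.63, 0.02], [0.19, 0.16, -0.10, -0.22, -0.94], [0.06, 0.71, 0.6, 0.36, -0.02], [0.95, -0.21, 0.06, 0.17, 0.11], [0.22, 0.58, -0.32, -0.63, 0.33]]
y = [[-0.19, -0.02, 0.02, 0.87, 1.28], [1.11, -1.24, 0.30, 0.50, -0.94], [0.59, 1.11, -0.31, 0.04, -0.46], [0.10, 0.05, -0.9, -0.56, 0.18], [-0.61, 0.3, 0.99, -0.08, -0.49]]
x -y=[[0.19,-0.27,0.70,-1.5,-1.26], [-0.92,1.40,-0.4,-0.72,0.0], [-0.53,-0.40,0.91,0.32,0.44], [0.85,-0.26,0.96,0.73,-0.07], [0.83,0.28,-1.31,-0.55,0.82]]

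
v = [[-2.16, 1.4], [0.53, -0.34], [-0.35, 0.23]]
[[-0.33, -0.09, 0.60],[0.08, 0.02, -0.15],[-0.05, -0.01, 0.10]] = v@[[-0.08, 0.02, -0.24], [-0.36, -0.03, 0.06]]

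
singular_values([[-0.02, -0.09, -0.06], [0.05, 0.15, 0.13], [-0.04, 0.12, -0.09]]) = [0.23, 0.15, 0.0]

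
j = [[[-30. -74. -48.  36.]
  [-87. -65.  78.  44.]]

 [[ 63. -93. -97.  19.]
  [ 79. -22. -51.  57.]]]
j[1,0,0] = 63.0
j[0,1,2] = 78.0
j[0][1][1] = -65.0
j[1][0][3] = 19.0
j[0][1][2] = 78.0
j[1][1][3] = 57.0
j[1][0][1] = -93.0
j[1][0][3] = 19.0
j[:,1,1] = [-65.0, -22.0]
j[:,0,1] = [-74.0, -93.0]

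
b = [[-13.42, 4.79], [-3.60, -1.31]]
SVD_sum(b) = [[-13.57, 4.32], [-2.89, 0.92]] + [[0.15,0.47], [-0.71,-2.23]]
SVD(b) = [[-0.98,-0.21], [-0.21,0.98]] @ diag([14.560085649025611, 2.391757908534728]) @ [[0.95, -0.30], [-0.3, -0.95]]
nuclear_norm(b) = 16.95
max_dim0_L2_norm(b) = 13.89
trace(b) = -14.73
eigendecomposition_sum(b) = [[-13.97, 6.4],  [-4.81, 2.2]] + [[0.55, -1.61], [1.21, -3.51]]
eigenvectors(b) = [[-0.95, -0.42],[-0.33, -0.91]]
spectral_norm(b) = 14.56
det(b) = 34.82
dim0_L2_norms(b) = [13.89, 4.97]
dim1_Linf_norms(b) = [13.42, 3.6]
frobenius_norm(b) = 14.76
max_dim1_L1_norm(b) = 18.21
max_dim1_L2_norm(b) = 14.25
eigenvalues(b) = [-11.77, -2.96]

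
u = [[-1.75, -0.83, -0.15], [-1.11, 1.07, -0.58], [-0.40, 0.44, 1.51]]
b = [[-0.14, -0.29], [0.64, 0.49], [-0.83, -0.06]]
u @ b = [[-0.16, 0.11], [1.32, 0.88], [-0.92, 0.24]]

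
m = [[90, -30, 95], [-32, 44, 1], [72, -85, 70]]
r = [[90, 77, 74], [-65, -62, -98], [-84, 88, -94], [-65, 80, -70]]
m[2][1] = -85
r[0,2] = 74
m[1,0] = -32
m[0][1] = -30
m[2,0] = 72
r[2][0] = -84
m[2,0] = 72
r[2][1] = 88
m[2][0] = 72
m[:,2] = [95, 1, 70]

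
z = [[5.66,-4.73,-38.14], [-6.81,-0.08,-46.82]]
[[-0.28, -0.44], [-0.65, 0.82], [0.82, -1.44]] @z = [[1.41, 1.36, 31.28], [-9.26, 3.01, -13.6], [14.45, -3.76, 36.15]]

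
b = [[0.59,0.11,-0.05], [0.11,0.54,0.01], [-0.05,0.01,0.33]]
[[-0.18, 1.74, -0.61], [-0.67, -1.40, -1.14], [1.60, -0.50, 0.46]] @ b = [[0.12, 0.91, -0.17], [-0.49, -0.84, -0.36], [0.87, -0.09, 0.07]]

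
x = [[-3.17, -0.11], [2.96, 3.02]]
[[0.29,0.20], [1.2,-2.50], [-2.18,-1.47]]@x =[[-0.33, 0.57], [-11.2, -7.68], [2.56, -4.20]]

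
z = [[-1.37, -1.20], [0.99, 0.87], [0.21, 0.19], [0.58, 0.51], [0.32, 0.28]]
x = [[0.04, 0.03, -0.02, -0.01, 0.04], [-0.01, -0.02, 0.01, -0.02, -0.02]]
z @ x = [[-0.04,  -0.02,  0.02,  0.04,  -0.03], [0.03,  0.01,  -0.01,  -0.03,  0.02], [0.01,  0.0,  -0.00,  -0.01,  0.0], [0.02,  0.01,  -0.01,  -0.02,  0.01], [0.01,  0.00,  -0.0,  -0.01,  0.01]]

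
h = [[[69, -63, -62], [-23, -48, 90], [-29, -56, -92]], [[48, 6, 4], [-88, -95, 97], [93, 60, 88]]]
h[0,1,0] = -23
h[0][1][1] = -48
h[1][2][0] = 93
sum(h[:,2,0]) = 64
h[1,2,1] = 60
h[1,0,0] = 48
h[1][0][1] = 6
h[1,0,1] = 6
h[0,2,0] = -29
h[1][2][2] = 88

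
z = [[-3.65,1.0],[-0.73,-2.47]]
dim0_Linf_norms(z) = [3.65, 2.47]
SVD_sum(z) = [[-3.67, 0.94], [-0.09, 0.02]] + [[0.02, 0.06], [-0.64, -2.49]]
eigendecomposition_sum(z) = [[(-1.83-1.15j),  (0.5+2.48j)], [(-0.37-1.81j),  (-1.24+1.77j)]] + [[-1.82+1.15j, 0.50-2.48j], [-0.36+1.81j, -1.24-1.77j]]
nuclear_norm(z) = 6.36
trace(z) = -6.12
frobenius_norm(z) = 4.58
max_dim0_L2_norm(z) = 3.72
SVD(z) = [[-1.0, -0.03], [-0.03, 1.0]] @ diag([3.785157473012204, 2.5746617068072983]) @ [[0.97,-0.25], [-0.25,-0.97]]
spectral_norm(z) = 3.79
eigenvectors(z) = [[0.76+0.00j, (0.76-0j)],[0.45+0.47j, 0.45-0.47j]]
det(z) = 9.75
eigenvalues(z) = [(-3.06+0.62j), (-3.06-0.62j)]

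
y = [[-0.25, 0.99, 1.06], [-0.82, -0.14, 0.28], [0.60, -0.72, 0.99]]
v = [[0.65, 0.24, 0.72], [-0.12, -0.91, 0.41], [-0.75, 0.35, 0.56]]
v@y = [[0.07, 0.09, 1.47], [1.02, -0.29, 0.02], [0.24, -1.19, -0.14]]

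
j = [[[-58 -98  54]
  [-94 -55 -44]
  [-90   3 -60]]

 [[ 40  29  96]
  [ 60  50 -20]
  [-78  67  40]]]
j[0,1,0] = -94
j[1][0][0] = 40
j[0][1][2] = -44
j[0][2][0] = -90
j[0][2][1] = 3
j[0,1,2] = -44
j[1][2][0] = -78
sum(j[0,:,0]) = -242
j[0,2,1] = 3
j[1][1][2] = -20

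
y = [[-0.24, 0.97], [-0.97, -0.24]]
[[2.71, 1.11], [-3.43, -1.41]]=y@[[2.68, 1.10], [3.46, 1.42]]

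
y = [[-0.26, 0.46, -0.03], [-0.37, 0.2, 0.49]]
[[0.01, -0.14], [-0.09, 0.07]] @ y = [[0.05,-0.02,-0.07], [-0.0,-0.03,0.04]]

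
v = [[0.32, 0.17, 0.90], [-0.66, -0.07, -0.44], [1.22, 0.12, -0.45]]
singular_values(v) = [1.43, 1.1, 0.07]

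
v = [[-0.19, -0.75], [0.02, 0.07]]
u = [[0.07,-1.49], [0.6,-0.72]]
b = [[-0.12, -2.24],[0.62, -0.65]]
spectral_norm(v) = 0.78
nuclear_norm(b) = 2.96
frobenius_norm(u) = 1.76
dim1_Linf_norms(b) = [2.24, 0.65]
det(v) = 0.00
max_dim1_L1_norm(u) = 1.56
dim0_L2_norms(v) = [0.19, 0.75]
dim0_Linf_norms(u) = [0.6, 1.49]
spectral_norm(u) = 1.69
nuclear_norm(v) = 0.78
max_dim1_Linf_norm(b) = 2.24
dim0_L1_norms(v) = [0.21, 0.82]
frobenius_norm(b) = 2.42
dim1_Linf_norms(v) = [0.75, 0.07]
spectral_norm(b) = 2.33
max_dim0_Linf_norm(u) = 1.49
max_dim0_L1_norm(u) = 2.21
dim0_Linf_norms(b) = [0.62, 2.24]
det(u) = 0.84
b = u + v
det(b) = 1.47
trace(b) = -0.77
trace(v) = -0.12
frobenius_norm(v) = 0.78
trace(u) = -0.65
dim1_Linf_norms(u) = [1.49, 0.72]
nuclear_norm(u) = 2.19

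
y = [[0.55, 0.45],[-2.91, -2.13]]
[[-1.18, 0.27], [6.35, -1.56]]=y @ [[-2.52, 0.88], [0.46, -0.47]]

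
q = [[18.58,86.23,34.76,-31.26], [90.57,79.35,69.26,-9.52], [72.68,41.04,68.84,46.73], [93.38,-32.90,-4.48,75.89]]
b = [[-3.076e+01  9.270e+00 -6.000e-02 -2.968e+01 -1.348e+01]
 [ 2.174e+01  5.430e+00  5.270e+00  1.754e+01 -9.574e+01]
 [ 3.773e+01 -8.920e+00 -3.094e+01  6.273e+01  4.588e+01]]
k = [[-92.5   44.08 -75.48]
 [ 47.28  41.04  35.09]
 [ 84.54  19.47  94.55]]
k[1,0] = 47.28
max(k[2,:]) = 94.55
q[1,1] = 79.35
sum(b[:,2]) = -25.73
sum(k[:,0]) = 39.32000000000001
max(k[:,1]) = 44.08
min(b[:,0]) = -30.76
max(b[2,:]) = 62.73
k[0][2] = -75.48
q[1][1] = 79.35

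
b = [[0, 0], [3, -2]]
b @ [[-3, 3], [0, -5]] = [[0, 0], [-9, 19]]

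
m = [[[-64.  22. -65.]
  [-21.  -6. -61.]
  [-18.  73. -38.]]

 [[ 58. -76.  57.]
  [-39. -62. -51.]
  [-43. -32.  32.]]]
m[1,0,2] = 57.0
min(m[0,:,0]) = -64.0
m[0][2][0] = -18.0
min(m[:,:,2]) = -65.0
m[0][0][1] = 22.0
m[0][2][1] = 73.0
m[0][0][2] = -65.0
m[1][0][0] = 58.0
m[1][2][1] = -32.0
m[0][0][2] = -65.0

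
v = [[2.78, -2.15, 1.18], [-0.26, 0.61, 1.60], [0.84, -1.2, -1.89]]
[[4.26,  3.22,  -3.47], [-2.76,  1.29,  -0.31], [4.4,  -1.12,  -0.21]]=v @[[1.35, 0.73, -0.88], [-0.88, -0.04, 0.24], [-1.17, 0.94, -0.43]]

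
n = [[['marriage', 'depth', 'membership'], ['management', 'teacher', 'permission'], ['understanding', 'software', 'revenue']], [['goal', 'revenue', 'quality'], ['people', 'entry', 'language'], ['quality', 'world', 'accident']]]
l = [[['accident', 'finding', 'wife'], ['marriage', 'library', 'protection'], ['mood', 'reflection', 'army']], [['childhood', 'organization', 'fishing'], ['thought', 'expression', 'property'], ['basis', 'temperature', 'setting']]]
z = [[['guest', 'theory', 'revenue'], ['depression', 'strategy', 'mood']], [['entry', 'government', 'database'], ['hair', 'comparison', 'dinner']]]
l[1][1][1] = 'expression'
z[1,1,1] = 'comparison'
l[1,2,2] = 'setting'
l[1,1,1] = 'expression'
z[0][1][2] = 'mood'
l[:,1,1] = ['library', 'expression']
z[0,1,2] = 'mood'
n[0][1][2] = 'permission'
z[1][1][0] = 'hair'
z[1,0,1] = 'government'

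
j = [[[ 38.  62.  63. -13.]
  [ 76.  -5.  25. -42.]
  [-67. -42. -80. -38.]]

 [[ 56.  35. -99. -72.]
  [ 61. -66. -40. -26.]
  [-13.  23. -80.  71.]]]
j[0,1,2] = 25.0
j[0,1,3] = -42.0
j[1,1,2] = -40.0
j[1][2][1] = 23.0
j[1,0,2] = -99.0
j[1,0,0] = 56.0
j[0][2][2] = -80.0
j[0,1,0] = 76.0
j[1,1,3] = -26.0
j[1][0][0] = 56.0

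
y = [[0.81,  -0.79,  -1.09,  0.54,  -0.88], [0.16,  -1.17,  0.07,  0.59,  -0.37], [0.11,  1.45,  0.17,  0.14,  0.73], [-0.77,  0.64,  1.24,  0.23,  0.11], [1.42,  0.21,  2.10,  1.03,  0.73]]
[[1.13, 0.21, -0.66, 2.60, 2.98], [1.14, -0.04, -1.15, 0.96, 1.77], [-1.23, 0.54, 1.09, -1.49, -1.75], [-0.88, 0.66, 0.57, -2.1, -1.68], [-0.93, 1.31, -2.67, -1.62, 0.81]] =y@ [[-0.19, 0.24, -1.09, 0.7, 1.18], [-0.88, 0.56, 0.91, -0.58, -0.80], [-0.45, 0.34, -0.73, -0.87, -0.21], [0.37, 0.56, 0.23, -0.1, 0.48], [0.12, -0.60, -0.02, -0.77, -1.03]]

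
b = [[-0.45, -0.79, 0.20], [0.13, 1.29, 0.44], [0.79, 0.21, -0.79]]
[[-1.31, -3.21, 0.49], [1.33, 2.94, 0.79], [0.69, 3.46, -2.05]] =b@ [[-4.86,4.42,-4.40], [3.19,1.67,1.53], [-4.89,0.48,-1.4]]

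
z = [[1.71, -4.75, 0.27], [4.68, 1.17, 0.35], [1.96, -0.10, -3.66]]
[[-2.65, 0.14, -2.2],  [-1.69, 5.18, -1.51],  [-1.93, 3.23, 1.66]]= z @ [[-0.48, 1.05, -0.35], [0.40, 0.33, 0.30], [0.26, -0.33, -0.65]]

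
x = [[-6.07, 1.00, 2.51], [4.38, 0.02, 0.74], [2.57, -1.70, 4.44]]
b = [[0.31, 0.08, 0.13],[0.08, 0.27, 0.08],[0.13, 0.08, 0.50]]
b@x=[[-1.20, 0.09, 1.41], [0.90, -0.05, 0.76], [0.85, -0.72, 2.61]]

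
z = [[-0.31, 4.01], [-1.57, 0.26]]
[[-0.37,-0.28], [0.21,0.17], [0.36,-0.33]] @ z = [[0.55, -1.56], [-0.33, 0.89], [0.41, 1.36]]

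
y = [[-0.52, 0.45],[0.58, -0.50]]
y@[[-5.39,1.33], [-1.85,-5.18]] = [[1.97, -3.02], [-2.20, 3.36]]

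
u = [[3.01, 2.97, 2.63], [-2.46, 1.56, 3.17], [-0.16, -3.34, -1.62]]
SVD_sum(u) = [[0.78, 3.25, 2.91], [0.49, 2.05, 1.83], [-0.62, -2.60, -2.32]] + [[2.07, 0.12, -0.69], [-3.07, -0.18, 1.02], [0.17, 0.01, -0.06]] + [[0.16, -0.4, 0.41], [0.12, -0.31, 0.32], [0.3, -0.75, 0.76]]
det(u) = 33.19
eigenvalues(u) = [(2.34+0j), (0.3+3.75j), (0.3-3.75j)]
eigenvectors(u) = [[0.72+0.00j,(-0.05+0.43j),-0.05-0.43j], [-0.54+0.00j,(-0.71+0j),(-0.71-0j)], [0.43+0.00j,0.24-0.51j,(0.24+0.51j)]]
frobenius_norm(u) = 7.56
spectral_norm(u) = 6.33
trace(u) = 2.95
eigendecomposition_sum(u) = [[(1.76+0j), (0.38+0j), 1.47+0.00j], [-1.32-0.00j, (-0.29-0j), -1.10-0.00j], [(1.04+0j), (0.23+0j), 0.87+0.00j]] + [[0.63+0.42j,(1.29-0.41j),(0.58-1.24j)], [(-0.57+1.11j),(0.92+2.05j),2.14+0.72j], [-0.60-0.79j,(-1.78-0.04j),-1.25+1.29j]] + [[0.63-0.42j, 1.29+0.41j, 0.58+1.24j], [(-0.57-1.11j), (0.92-2.05j), (2.14-0.72j)], [-0.60+0.79j, (-1.78+0.04j), -1.25-1.29j]]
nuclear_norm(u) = 11.58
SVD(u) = [[-0.70, 0.56, 0.44], [-0.44, -0.83, 0.34], [0.56, 0.05, 0.83]] @ diag([6.325235007531642, 3.9158505232736793, 1.3398196814771195]) @ [[-0.18, -0.73, -0.66], [0.95, 0.05, -0.32], [0.27, -0.68, 0.69]]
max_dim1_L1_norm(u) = 8.61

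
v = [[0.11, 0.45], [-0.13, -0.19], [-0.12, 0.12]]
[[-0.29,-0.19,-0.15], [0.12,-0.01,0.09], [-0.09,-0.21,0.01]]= v@[[0.06,1.07,-0.34],[-0.67,-0.68,-0.24]]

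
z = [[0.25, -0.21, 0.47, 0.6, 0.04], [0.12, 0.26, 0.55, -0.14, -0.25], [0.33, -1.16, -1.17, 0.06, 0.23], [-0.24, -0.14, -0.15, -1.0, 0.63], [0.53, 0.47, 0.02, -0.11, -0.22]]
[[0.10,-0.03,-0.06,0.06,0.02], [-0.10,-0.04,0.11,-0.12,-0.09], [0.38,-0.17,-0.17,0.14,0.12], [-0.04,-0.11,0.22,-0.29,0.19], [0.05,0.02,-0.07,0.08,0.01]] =z@[[0.27, -0.11, -0.11, 0.09, 0.13], [-0.11, 0.23, -0.1, 0.15, 0.05], [-0.11, -0.10, 0.19, -0.23, -0.04], [0.09, 0.15, -0.23, 0.29, 0.01], [0.13, 0.05, -0.04, 0.01, 0.37]]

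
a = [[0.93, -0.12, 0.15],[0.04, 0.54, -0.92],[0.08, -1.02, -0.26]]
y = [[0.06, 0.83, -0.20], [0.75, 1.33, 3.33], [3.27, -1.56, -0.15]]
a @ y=[[0.46, 0.38, -0.61], [-2.60, 2.19, 1.93], [-1.61, -0.88, -3.37]]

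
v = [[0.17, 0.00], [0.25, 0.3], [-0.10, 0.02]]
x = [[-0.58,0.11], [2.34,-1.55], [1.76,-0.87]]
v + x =[[-0.41, 0.11], [2.59, -1.25], [1.66, -0.85]]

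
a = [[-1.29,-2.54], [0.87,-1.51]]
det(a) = 4.158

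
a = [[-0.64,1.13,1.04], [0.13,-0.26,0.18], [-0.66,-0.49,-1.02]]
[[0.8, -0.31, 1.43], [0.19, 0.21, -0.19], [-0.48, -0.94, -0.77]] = a @[[-0.38,  0.92,  -0.04], [-0.31,  -0.09,  0.95], [0.87,  0.37,  0.32]]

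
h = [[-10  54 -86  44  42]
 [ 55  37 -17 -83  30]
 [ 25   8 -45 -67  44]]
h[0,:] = [-10, 54, -86, 44, 42]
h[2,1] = 8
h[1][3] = -83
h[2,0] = 25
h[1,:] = [55, 37, -17, -83, 30]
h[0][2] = -86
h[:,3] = [44, -83, -67]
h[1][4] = 30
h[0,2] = -86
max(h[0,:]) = 54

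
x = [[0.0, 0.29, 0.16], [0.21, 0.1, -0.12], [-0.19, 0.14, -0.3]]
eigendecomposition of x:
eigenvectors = [[0.68+0.00j, (0.12+0.54j), (0.12-0.54j)],  [(0.73+0j), (-0.09-0.38j), (-0.09+0.38j)],  [-0.04+0.00j, -0.74+0.00j, (-0.74-0j)]]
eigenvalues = [(0.3+0j), (-0.25+0.21j), (-0.25-0.21j)]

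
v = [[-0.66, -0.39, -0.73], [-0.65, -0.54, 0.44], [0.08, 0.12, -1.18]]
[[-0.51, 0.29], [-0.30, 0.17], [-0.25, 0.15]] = v@[[-0.03, 0.02], [0.82, -0.47], [0.29, -0.17]]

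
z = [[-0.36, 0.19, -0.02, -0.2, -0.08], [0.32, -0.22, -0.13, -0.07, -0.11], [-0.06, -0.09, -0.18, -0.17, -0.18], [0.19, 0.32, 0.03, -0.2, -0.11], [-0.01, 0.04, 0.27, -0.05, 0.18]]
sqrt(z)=[[(0.15+0.43j),0.10-0.37j,-0.02-0.10j,(-0.27+0.12j),(-0.13-0.01j)], [(0.24-0.36j),0.24+0.31j,0.08j,(-0.16-0.1j),(-0.09+0.01j)], [(0.21+0.03j),(0.13-0.03j),(-0.04-0.01j),(-0.38+0.01j),(-0.28-0j)], [0.36+0.09j,(0.49-0.08j),(0.11-0.02j),(0.19+0.03j),(0.01-0j)], [(-0.17+0.02j),-0.10-0.02j,0.51-0.00j,(0.11+0.01j),0.54-0.00j]]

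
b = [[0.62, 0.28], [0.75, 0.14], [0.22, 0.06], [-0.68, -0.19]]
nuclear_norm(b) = 1.38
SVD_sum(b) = [[0.65, 0.19], [0.73, 0.21], [0.22, 0.06], [-0.68, -0.2]] + [[-0.03,0.09], [0.02,-0.07], [0.0,-0.0], [-0.00,0.01]]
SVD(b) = [[-0.54, 0.78], [-0.60, -0.62], [-0.18, -0.03], [0.56, 0.07]] @ diag([1.2571959348963488, 0.12189496002745852]) @ [[-0.96, -0.28], [-0.28, 0.96]]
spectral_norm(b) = 1.26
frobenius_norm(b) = 1.26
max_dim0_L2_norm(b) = 1.21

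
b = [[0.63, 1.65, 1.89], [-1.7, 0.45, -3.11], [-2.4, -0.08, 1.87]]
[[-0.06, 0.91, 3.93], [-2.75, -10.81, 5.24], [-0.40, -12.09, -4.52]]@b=[[-11.02,-0.0,4.41], [4.07,-9.82,38.22], [31.15,-5.74,28.39]]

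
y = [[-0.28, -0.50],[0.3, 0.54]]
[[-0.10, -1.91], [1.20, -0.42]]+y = [[-0.38, -2.41],  [1.50, 0.12]]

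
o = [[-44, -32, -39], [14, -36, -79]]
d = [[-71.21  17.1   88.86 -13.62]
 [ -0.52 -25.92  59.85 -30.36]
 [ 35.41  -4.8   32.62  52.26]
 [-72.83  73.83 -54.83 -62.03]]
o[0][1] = -32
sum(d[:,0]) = -109.14999999999999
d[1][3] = -30.36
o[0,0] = -44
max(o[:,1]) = -32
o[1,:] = [14, -36, -79]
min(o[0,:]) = -44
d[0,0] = -71.21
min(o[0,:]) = -44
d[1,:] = [-0.52, -25.92, 59.85, -30.36]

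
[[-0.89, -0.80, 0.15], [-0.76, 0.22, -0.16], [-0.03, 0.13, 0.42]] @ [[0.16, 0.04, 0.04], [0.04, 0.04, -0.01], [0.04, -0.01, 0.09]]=[[-0.17, -0.07, -0.01], [-0.12, -0.02, -0.05], [0.02, -0.0, 0.04]]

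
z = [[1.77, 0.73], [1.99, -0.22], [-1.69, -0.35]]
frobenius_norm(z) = 3.26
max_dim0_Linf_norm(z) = 1.99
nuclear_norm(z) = 3.88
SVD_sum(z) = [[1.84, 0.28], [1.91, 0.29], [-1.7, -0.26]] + [[-0.07, 0.45], [0.08, -0.51], [0.01, -0.09]]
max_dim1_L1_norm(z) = 2.5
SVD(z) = [[-0.58, 0.65],  [-0.61, -0.75],  [0.54, -0.13]] @ diag([3.189031670578128, 0.6949654696815349]) @ [[-0.99, -0.15], [-0.15, 0.99]]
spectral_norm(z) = 3.19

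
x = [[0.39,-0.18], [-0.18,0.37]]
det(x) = 0.11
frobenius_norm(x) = 0.59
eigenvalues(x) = [0.56, 0.2]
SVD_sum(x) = [[0.3, -0.28], [-0.28, 0.26]] + [[0.09, 0.10], [0.1, 0.11]]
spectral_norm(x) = 0.56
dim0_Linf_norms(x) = [0.39, 0.37]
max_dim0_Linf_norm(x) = 0.39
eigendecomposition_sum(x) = [[0.30, -0.28], [-0.28, 0.26]] + [[0.09,  0.1], [0.1,  0.11]]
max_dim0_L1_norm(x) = 0.57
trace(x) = 0.76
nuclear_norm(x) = 0.76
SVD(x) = [[-0.73, 0.69], [0.69, 0.73]] @ diag([0.5602775637731995, 0.1997224362268005]) @ [[-0.73,0.69], [0.69,0.73]]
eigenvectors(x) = [[0.73,0.69], [-0.69,0.73]]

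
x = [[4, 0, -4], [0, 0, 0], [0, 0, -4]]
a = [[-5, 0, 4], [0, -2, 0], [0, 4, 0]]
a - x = [[-9, 0, 8], [0, -2, 0], [0, 4, 4]]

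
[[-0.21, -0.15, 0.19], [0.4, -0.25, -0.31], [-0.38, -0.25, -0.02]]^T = [[-0.21, 0.40, -0.38], [-0.15, -0.25, -0.25], [0.19, -0.31, -0.02]]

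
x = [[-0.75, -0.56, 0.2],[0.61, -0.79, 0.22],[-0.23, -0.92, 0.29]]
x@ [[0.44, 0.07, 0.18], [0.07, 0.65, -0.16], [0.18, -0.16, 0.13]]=[[-0.33, -0.45, -0.02], [0.25, -0.51, 0.26], [-0.11, -0.66, 0.14]]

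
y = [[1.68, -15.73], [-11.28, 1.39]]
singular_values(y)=[16.21, 10.8]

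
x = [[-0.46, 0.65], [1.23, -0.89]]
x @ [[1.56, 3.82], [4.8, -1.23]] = [[2.4,-2.56],  [-2.35,5.79]]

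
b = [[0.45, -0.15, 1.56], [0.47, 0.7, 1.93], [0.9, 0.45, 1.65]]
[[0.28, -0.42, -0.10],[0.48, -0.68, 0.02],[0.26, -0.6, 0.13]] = b @ [[-0.27, -0.09, 0.29], [0.12, -0.2, 0.19], [0.27, -0.26, -0.13]]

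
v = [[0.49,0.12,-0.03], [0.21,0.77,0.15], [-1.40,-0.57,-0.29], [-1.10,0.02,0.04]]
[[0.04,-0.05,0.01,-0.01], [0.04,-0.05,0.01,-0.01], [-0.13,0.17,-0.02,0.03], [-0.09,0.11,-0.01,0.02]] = v @ [[0.08, -0.1, 0.01, -0.02], [0.03, -0.04, 0.01, -0.01], [0.01, -0.01, 0.00, -0.00]]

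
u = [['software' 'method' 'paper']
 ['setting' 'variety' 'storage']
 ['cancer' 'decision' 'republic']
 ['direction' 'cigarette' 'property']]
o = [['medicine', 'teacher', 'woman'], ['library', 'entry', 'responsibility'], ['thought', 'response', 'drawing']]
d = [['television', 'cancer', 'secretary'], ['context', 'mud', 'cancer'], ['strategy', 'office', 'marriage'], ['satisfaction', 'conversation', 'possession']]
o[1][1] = 'entry'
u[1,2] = 'storage'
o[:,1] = ['teacher', 'entry', 'response']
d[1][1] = 'mud'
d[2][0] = 'strategy'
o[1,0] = 'library'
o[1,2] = 'responsibility'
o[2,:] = ['thought', 'response', 'drawing']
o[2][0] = 'thought'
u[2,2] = 'republic'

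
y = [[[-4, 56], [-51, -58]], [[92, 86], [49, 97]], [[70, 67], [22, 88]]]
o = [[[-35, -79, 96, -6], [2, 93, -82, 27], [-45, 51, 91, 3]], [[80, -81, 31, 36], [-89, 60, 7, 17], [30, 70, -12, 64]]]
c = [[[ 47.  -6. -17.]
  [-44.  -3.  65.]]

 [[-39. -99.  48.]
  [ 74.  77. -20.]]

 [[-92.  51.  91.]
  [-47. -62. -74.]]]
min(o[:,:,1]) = -81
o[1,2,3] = 64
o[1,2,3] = 64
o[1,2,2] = -12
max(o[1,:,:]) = 80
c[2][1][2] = -74.0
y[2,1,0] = 22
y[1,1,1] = 97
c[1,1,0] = 74.0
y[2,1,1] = 88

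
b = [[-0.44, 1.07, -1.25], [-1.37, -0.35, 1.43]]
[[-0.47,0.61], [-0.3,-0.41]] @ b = [[-0.63,-0.72,1.46], [0.69,-0.18,-0.21]]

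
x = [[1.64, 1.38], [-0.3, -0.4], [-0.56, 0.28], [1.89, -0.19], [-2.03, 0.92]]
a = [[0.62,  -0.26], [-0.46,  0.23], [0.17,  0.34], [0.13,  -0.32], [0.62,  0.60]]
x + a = [[2.26, 1.12], [-0.76, -0.17], [-0.39, 0.62], [2.02, -0.51], [-1.41, 1.52]]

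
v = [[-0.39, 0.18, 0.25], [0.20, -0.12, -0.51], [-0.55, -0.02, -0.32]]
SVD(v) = [[-0.68,0.07,-0.73], [0.59,-0.54,-0.60], [-0.44,-0.84,0.32]] @ diag([0.7291639468491246, 0.6559040108089816, 0.07007044469745077]) @ [[0.85, -0.25, -0.45], [0.5, 0.14, 0.86], [-0.15, -0.96, 0.25]]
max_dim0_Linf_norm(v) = 0.55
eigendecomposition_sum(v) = [[(-0.2+0.16j), (0.08+0.03j), (0.13+0.18j)], [(0.07-0.28j), (-0.09+0.03j), -0.24-0.07j], [-0.26-0.18j, 0.11j, -0.17+0.22j]] + [[(-0.2-0.16j), (0.08-0.03j), (0.13-0.18j)], [(0.07+0.28j), -0.09-0.03j, (-0.24+0.07j)], [(-0.26+0.18j), 0.00-0.11j, (-0.17-0.22j)]] + [[0.01+0.00j,(0.01+0j),(-0.01+0j)], [(0.07+0j),0.06+0.00j,(-0.04+0j)], [-0.02-0.00j,-0.02-0.00j,(0.01-0j)]]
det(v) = 0.03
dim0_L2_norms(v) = [0.7, 0.22, 0.65]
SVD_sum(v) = [[-0.42, 0.12, 0.22], [0.37, -0.11, -0.20], [-0.27, 0.08, 0.15]] + [[0.02, 0.01, 0.04],[-0.18, -0.05, -0.30],[-0.27, -0.08, -0.47]] + [[0.01, 0.05, -0.01], [0.01, 0.04, -0.01], [-0.00, -0.02, 0.01]]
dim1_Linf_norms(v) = [0.39, 0.51, 0.55]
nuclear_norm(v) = 1.46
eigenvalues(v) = [(-0.46+0.41j), (-0.46-0.41j), (0.09+0j)]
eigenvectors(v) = [[(-0.15+0.5j), (-0.15-0.5j), (0.19+0j)], [(-0.2-0.54j), (-0.2+0.54j), 0.93+0.00j], [(-0.63+0j), -0.63-0.00j, -0.30+0.00j]]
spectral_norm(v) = 0.73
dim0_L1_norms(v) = [1.14, 0.32, 1.08]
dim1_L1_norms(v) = [0.82, 0.83, 0.89]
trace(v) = -0.83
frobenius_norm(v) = 0.98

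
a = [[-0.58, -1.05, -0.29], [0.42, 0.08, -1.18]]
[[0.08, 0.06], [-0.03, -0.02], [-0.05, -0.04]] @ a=[[-0.02, -0.08, -0.09], [0.01, 0.03, 0.03], [0.01, 0.05, 0.06]]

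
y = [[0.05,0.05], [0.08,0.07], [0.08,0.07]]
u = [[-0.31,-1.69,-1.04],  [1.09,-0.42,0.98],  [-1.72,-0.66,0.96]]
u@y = [[-0.23, -0.21], [0.10, 0.09], [-0.06, -0.06]]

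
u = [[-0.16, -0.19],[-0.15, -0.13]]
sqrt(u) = [[(0.07+0.31j), -0.09+0.31j], [-0.07+0.25j, (0.09+0.26j)]]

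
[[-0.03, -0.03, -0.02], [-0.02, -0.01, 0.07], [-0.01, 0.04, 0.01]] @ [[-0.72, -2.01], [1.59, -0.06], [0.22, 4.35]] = [[-0.03, -0.02], [0.01, 0.35], [0.07, 0.06]]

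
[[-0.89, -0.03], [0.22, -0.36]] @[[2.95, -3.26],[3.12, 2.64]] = [[-2.72, 2.82],[-0.47, -1.67]]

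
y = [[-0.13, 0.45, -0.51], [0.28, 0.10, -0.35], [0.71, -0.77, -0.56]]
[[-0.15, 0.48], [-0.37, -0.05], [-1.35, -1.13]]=y @ [[-0.32,-0.44], [0.72,1.01], [1.01,0.07]]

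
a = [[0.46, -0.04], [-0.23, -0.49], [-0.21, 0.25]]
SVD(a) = [[-0.52, -0.67], [0.85, -0.38], [-0.03, 0.63]] @ diag([0.5901337600061268, 0.5143366070007375]) @ [[-0.73, -0.69], [-0.69, 0.73]]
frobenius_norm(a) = 0.78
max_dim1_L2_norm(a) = 0.54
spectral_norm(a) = 0.59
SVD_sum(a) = [[0.22, 0.21], [-0.37, -0.35], [0.01, 0.01]] + [[0.24, -0.25], [0.14, -0.14], [-0.22, 0.24]]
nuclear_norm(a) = 1.10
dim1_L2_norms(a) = [0.46, 0.54, 0.33]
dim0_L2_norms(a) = [0.56, 0.55]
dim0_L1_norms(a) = [0.9, 0.78]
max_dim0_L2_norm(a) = 0.56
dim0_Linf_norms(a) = [0.46, 0.49]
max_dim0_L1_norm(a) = 0.9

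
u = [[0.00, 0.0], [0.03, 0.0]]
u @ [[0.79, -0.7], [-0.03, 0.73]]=[[0.00, 0.00], [0.02, -0.02]]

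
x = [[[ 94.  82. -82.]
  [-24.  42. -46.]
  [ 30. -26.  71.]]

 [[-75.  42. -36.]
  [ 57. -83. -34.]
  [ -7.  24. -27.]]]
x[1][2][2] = -27.0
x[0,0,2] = -82.0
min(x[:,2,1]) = -26.0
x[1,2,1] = 24.0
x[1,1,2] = -34.0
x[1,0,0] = -75.0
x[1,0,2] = -36.0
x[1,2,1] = 24.0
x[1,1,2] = -34.0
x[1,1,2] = -34.0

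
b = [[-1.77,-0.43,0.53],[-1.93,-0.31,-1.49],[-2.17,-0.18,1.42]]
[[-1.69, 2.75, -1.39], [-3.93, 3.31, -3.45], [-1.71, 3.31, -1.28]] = b @ [[1.48, -1.63, 1.23], [-1.01, 0.15, -0.75], [0.93, -0.14, 0.88]]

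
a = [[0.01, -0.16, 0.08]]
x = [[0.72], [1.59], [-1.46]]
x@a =[[0.01, -0.12, 0.06],  [0.02, -0.25, 0.13],  [-0.01, 0.23, -0.12]]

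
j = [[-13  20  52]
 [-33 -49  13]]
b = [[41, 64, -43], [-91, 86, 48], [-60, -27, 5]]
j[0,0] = -13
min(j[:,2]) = 13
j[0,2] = 52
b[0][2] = -43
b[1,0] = -91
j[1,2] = 13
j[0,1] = 20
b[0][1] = 64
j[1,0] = -33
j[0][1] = 20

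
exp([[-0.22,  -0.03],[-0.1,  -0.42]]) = [[0.80, -0.02],[-0.07, 0.66]]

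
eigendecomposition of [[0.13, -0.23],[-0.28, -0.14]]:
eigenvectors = [[0.83, 0.48],[-0.55, 0.88]]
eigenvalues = [0.28, -0.29]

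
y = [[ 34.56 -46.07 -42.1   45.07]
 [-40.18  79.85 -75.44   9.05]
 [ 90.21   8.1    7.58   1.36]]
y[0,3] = 45.07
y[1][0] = -40.18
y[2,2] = 7.58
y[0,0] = 34.56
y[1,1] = 79.85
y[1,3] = 9.05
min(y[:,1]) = -46.07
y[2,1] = 8.1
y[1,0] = -40.18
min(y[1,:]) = -75.44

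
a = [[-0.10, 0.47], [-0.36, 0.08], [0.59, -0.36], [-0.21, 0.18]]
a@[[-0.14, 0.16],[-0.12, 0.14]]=[[-0.04, 0.05],[0.04, -0.05],[-0.04, 0.04],[0.01, -0.01]]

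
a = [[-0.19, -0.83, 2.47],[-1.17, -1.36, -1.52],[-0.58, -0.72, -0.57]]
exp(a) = [[0.71, -0.92, 2.18], [-0.39, 0.75, -1.43], [-0.21, -0.18, 0.46]]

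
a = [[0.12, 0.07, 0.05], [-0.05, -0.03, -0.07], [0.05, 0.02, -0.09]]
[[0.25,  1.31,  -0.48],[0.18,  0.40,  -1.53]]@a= [[-0.06, -0.03, -0.04], [-0.07, -0.03, 0.12]]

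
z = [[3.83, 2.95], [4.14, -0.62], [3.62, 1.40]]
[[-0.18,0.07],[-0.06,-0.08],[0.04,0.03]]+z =[[3.65,3.02], [4.08,-0.70], [3.66,1.43]]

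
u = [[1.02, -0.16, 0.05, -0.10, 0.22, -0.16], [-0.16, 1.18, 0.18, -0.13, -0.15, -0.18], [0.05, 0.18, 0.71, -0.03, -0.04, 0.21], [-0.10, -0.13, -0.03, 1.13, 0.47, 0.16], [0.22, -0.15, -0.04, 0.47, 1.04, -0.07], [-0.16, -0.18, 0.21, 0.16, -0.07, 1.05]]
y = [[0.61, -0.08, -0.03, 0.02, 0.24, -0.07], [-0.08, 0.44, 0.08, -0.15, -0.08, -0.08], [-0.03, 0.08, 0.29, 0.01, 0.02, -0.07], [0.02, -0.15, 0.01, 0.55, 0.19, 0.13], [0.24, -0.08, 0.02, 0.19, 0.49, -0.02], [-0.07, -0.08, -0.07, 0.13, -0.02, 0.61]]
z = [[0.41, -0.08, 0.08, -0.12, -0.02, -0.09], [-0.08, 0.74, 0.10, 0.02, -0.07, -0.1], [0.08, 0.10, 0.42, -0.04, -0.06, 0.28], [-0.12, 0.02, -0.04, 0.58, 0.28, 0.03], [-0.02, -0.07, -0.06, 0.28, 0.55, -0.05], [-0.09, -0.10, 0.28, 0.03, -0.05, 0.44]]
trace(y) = 2.99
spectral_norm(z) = 0.90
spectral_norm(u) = 1.70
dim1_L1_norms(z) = [0.8, 1.11, 0.98, 1.07, 1.03, 0.99]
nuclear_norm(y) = 2.99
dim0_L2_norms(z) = [0.45, 0.76, 0.53, 0.66, 0.63, 0.54]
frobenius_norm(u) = 2.73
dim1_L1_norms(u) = [1.71, 1.98, 1.22, 2.02, 1.99, 1.83]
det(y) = 0.01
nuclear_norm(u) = 6.13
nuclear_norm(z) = 3.14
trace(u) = 6.13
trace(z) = 3.14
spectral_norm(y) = 0.93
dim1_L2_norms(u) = [1.07, 1.23, 0.77, 1.25, 1.17, 1.11]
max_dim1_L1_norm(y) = 1.05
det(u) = 0.59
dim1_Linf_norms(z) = [0.41, 0.74, 0.42, 0.58, 0.55, 0.44]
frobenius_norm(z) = 1.48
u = z + y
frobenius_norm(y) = 1.38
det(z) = 0.00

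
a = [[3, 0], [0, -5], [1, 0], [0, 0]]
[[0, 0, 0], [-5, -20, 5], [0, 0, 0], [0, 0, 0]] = a @ [[0, 0, 0], [1, 4, -1]]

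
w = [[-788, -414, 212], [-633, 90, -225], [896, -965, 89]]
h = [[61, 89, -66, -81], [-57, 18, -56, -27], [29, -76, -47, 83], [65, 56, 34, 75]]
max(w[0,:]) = 212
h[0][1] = 89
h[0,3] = -81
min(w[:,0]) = -788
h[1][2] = -56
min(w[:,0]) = -788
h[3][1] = 56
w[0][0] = -788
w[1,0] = -633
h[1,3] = -27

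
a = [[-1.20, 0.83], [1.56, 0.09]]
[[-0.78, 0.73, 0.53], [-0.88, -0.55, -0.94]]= a @ [[-0.47,  -0.37,  -0.59], [-1.62,  0.34,  -0.21]]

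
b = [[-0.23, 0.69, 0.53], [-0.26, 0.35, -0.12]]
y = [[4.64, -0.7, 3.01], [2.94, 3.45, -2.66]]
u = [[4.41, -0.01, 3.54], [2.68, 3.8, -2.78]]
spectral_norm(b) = 0.94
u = b + y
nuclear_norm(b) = 1.29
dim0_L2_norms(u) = [5.16, 3.8, 4.5]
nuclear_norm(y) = 10.81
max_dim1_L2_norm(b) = 0.9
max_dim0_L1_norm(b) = 1.04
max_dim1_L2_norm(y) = 5.57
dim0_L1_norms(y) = [7.58, 4.15, 5.67]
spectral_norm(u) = 5.75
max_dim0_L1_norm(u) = 7.09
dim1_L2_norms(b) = [0.9, 0.45]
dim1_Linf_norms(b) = [0.69, 0.35]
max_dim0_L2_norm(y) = 5.49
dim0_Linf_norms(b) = [0.26, 0.69, 0.53]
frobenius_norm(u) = 7.83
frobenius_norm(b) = 1.01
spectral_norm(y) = 5.75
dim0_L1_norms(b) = [0.49, 1.04, 0.65]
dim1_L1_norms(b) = [1.45, 0.73]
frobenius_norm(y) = 7.66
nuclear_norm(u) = 11.07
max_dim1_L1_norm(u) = 9.26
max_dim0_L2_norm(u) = 5.16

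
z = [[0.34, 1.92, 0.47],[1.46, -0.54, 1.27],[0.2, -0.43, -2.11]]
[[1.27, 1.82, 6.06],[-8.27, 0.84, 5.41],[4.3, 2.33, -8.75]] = z @ [[-2.69, 1.87, 1.11], [1.79, 0.89, 2.02], [-2.66, -1.11, 3.84]]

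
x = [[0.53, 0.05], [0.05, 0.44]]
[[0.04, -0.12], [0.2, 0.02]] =x@[[0.04, -0.24], [0.44, 0.08]]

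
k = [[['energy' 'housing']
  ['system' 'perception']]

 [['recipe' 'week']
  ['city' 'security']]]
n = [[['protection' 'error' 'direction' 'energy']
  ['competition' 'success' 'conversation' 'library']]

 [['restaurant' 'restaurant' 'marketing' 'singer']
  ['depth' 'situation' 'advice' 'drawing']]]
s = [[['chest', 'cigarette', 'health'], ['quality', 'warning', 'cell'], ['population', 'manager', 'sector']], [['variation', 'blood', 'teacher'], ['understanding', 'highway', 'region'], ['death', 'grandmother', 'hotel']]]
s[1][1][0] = 'understanding'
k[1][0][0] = 'recipe'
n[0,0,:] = ['protection', 'error', 'direction', 'energy']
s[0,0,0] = 'chest'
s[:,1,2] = ['cell', 'region']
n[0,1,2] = 'conversation'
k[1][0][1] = 'week'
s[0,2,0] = 'population'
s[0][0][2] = 'health'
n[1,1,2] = 'advice'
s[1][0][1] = 'blood'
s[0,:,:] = [['chest', 'cigarette', 'health'], ['quality', 'warning', 'cell'], ['population', 'manager', 'sector']]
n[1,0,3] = 'singer'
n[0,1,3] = 'library'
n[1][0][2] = 'marketing'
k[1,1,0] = 'city'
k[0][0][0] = 'energy'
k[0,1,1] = 'perception'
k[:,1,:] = [['system', 'perception'], ['city', 'security']]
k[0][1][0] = 'system'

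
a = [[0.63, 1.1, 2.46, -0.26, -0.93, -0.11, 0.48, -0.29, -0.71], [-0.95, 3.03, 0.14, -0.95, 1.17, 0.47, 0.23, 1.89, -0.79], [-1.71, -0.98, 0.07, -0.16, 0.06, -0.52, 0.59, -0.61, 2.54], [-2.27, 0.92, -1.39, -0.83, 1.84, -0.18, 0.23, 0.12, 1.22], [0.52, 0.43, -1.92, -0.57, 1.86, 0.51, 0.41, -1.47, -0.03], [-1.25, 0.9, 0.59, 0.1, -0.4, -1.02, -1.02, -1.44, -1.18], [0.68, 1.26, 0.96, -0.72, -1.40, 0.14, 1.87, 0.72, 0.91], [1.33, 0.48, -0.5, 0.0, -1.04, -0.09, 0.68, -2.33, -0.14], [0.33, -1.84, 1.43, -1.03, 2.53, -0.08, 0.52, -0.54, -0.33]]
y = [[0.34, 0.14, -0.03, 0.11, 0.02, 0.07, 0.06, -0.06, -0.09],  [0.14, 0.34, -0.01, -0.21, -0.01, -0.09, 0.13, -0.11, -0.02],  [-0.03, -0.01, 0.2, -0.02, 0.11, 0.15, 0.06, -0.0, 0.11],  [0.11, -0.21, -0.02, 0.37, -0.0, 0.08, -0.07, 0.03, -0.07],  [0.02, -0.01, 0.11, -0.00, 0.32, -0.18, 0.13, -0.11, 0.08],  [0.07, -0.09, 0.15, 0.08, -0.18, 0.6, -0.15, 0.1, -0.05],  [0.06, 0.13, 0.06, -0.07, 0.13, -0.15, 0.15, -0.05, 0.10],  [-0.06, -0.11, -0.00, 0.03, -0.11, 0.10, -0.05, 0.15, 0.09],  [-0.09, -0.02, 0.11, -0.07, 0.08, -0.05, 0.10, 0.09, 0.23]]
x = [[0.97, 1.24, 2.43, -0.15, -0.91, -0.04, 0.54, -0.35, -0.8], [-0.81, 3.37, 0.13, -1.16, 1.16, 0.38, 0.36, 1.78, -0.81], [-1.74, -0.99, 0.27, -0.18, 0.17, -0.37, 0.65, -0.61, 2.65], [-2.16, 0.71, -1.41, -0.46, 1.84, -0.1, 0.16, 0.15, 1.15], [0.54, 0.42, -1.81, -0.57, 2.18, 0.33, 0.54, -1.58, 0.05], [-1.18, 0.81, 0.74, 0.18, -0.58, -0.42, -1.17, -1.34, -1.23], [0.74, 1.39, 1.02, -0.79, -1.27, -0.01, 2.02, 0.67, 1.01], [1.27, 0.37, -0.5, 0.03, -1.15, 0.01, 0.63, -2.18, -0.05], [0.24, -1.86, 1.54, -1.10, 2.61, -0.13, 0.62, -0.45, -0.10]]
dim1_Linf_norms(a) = [2.46, 3.03, 2.54, 2.27, 1.92, 1.44, 1.87, 2.33, 2.53]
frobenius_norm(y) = 1.27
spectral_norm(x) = 5.52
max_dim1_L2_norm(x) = 4.34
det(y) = -0.00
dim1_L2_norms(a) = [3.07, 4.1, 3.37, 3.69, 3.24, 2.9, 3.21, 3.04, 3.7]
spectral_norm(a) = 5.35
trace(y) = 2.70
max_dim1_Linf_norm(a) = 3.03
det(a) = -0.03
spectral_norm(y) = 0.89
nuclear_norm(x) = 25.55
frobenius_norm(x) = 10.35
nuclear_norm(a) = 24.95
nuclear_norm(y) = 2.71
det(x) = -13.85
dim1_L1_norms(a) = [6.97, 9.62, 7.24, 9.0, 7.72, 7.9, 8.66, 6.59, 8.63]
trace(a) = 2.95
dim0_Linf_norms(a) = [2.27, 3.03, 2.46, 1.03, 2.53, 1.02, 1.87, 2.33, 2.54]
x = y + a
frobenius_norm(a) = 10.17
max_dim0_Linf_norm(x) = 3.37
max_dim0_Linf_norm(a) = 3.03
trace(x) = 5.65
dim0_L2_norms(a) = [3.68, 4.29, 3.91, 1.9, 4.32, 1.37, 2.47, 3.81, 3.38]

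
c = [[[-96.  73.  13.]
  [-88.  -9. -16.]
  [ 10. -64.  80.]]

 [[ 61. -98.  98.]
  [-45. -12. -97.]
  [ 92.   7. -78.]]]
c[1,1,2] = -97.0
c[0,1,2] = -16.0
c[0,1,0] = -88.0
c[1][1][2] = -97.0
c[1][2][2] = -78.0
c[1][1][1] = -12.0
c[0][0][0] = -96.0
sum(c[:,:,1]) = -103.0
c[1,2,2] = -78.0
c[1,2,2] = -78.0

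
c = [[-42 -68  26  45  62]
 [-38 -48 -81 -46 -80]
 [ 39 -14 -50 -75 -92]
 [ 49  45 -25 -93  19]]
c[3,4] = 19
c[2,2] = -50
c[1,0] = -38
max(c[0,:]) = 62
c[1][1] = -48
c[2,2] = -50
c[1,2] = -81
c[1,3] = -46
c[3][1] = 45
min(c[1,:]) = -81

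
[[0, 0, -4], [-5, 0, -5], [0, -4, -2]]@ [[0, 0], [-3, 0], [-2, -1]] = [[8, 4], [10, 5], [16, 2]]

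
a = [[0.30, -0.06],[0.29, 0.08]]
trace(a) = 0.38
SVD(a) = [[-0.71, -0.70], [-0.7, 0.71]] @ diag([0.41745013169018524, 0.0991735224333943]) @ [[-1.0, -0.03], [-0.03, 1.0]]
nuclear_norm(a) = 0.52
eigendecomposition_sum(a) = [[0.15-0.11j, -0.03+0.08j], [(0.15-0.38j), (0.04+0.18j)]] + [[0.15+0.11j, (-0.03-0.08j)], [0.14+0.38j, (0.04-0.18j)]]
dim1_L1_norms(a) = [0.36, 0.37]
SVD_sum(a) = [[0.3, 0.01], [0.29, 0.01]] + [[0.00, -0.07], [-0.00, 0.07]]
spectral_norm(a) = 0.42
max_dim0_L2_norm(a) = 0.42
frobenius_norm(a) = 0.43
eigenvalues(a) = [(0.19+0.07j), (0.19-0.07j)]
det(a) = 0.04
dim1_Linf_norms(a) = [0.3, 0.29]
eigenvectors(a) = [[0.35+0.23j, (0.35-0.23j)], [0.91+0.00j, (0.91-0j)]]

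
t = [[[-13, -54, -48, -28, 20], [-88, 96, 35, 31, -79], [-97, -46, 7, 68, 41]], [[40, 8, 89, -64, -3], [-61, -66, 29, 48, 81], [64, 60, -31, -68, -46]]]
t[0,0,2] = -48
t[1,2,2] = -31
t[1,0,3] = -64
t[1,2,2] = -31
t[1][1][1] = -66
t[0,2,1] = -46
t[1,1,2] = 29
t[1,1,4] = 81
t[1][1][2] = 29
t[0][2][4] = 41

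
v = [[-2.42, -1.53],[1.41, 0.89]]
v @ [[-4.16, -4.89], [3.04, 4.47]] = [[5.42, 4.99], [-3.16, -2.92]]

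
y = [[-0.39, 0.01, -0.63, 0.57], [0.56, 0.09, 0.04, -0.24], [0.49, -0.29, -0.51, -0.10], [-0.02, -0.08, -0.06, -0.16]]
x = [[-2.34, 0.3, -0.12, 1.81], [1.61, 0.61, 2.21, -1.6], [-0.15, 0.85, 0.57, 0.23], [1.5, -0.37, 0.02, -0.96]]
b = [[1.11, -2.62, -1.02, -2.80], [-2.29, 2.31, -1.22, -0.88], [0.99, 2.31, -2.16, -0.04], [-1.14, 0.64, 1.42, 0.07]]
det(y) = -0.02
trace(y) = -0.97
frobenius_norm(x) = 4.87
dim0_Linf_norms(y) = [0.56, 0.29, 0.63, 0.57]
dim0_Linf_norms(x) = [2.34, 0.85, 2.21, 1.81]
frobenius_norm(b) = 6.67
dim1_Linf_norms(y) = [0.63, 0.56, 0.51, 0.16]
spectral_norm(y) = 1.04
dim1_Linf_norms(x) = [2.34, 2.21, 0.85, 1.5]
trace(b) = 1.33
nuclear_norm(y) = 2.26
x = b @ y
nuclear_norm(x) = 7.12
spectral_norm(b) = 4.84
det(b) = -32.26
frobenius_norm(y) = 1.37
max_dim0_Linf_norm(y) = 0.63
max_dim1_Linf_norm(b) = 2.8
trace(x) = -2.12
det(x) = 0.74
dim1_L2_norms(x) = [2.98, 3.23, 1.06, 1.82]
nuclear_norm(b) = 11.87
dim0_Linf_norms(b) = [2.29, 2.62, 2.16, 2.8]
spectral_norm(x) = 4.36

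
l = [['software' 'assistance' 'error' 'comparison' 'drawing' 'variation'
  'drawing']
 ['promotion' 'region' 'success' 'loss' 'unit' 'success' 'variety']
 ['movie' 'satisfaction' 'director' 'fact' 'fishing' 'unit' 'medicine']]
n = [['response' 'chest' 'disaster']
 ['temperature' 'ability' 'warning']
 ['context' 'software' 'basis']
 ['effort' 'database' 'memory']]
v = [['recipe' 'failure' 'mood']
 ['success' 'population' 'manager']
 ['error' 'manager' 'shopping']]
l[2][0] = 'movie'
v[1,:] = ['success', 'population', 'manager']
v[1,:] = ['success', 'population', 'manager']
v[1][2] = 'manager'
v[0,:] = ['recipe', 'failure', 'mood']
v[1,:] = ['success', 'population', 'manager']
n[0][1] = 'chest'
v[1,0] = 'success'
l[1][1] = 'region'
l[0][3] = 'comparison'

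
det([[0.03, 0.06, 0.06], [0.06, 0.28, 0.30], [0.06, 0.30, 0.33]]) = 0.000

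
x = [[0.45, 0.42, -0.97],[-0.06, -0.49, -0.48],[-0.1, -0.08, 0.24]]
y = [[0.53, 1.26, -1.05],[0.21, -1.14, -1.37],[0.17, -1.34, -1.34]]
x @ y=[[0.16, 1.39, 0.25],[-0.22, 1.13, 1.38],[-0.03, -0.36, -0.11]]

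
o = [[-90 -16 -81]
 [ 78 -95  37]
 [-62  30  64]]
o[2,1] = 30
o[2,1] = 30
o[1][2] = 37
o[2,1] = 30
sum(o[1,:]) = 20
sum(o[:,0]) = -74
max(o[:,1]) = 30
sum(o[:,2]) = 20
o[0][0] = -90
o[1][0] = 78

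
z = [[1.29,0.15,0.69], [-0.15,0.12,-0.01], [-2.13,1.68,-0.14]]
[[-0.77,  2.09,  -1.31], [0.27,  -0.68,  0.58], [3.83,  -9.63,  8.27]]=z @ [[-0.64, 2.92, -2.79],[1.45, -2.19, 1.63],[-0.24, -1.95, 2.97]]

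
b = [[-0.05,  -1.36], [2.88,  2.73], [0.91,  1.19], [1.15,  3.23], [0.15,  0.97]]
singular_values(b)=[5.51, 1.47]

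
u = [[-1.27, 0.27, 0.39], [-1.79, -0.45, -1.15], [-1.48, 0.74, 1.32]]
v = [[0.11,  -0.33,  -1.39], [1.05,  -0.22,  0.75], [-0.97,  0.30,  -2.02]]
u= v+[[-1.38, 0.60, 1.78], [-2.84, -0.23, -1.90], [-0.51, 0.44, 3.34]]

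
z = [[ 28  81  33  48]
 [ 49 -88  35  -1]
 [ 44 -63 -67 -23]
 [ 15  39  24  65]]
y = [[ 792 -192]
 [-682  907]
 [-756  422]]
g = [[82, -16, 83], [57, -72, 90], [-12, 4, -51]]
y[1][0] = -682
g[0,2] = 83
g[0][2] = 83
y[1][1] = 907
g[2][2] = -51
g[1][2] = 90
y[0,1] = -192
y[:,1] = [-192, 907, 422]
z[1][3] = -1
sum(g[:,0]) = 127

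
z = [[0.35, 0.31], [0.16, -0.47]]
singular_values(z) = [0.57, 0.38]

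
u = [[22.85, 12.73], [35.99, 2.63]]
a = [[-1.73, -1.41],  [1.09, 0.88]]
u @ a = [[-25.65, -21.02],[-59.4, -48.43]]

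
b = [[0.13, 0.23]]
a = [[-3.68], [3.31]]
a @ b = [[-0.48,-0.85], [0.43,0.76]]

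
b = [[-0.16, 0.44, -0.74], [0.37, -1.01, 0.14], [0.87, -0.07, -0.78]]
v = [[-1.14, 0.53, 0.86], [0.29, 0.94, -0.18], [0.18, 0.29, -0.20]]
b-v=[[0.98,-0.09,-1.60], [0.08,-1.95,0.32], [0.69,-0.36,-0.58]]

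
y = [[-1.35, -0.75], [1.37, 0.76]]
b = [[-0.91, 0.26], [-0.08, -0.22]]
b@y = [[1.58,0.88], [-0.19,-0.11]]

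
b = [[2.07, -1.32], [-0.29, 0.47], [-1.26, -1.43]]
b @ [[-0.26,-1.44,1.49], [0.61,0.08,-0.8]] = [[-1.34, -3.09, 4.14], [0.36, 0.46, -0.81], [-0.54, 1.7, -0.73]]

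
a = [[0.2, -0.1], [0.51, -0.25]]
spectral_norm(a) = 0.61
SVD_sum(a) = [[0.20, -0.1], [0.51, -0.25]] + [[-0.0, -0.00],[0.00, 0.00]]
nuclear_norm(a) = 0.61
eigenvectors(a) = [[(0.4+0.03j), 0.40-0.03j], [(0.91+0j), 0.91-0.00j]]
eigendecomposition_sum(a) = [[0.10+0.15j,  (-0.05-0.06j)], [(0.26+0.33j),  (-0.13-0.14j)]] + [[0.10-0.15j, -0.05+0.06j], [(0.25-0.33j), (-0.12+0.14j)]]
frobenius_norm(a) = 0.61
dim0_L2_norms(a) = [0.55, 0.27]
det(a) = 0.00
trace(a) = -0.05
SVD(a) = [[-0.37, -0.93], [-0.93, 0.37]] @ diag([0.6104075000664755, 0.0016382498574986496]) @ [[-0.90, 0.44], [0.44, 0.90]]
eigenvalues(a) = [(-0.03+0.02j), (-0.03-0.02j)]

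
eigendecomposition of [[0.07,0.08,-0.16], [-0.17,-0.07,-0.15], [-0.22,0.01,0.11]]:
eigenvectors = [[-0.61+0.00j,(-0.03-0.36j),-0.03+0.36j], [-0.04+0.00j,0.87+0.00j,(0.87-0j)], [(0.79+0j),0.13-0.32j,(0.13+0.32j)]]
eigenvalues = [(0.28+0j), (-0.09+0.13j), (-0.09-0.13j)]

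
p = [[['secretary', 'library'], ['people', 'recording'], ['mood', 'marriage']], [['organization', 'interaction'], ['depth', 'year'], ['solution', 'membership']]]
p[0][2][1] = 'marriage'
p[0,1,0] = 'people'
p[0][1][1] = 'recording'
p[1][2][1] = 'membership'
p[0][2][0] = 'mood'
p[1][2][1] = 'membership'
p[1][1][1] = 'year'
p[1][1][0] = 'depth'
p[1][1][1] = 'year'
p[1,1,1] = 'year'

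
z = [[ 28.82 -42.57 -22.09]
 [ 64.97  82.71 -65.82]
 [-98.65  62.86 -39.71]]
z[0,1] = -42.57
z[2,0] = -98.65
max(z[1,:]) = 82.71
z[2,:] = [-98.65, 62.86, -39.71]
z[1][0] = 64.97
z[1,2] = -65.82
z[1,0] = 64.97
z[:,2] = [-22.09, -65.82, -39.71]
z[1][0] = 64.97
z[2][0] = -98.65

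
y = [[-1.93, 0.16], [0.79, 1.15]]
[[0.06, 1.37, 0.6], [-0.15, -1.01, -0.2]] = y @ [[-0.04, -0.74, -0.31], [-0.1, -0.37, 0.04]]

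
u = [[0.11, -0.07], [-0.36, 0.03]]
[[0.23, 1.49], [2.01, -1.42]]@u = [[-0.51, 0.03], [0.73, -0.18]]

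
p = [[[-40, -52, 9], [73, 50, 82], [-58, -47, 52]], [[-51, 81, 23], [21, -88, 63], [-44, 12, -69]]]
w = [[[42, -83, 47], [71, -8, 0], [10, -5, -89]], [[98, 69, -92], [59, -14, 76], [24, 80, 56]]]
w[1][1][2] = 76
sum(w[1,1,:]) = 121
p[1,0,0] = -51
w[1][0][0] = 98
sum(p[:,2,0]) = -102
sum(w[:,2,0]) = 34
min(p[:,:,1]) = -88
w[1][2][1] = 80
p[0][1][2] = 82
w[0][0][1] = -83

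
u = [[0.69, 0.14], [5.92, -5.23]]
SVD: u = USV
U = [[-0.05, -1.0], [-1.00, 0.05]]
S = [7.91, 0.56]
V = [[-0.75, 0.66], [-0.66, -0.75]]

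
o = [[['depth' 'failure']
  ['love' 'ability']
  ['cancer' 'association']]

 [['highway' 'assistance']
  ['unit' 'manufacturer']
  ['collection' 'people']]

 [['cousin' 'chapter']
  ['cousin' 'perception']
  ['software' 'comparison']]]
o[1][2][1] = 'people'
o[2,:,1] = ['chapter', 'perception', 'comparison']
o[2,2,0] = 'software'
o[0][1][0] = 'love'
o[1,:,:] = [['highway', 'assistance'], ['unit', 'manufacturer'], ['collection', 'people']]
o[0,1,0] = 'love'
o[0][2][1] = 'association'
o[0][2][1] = 'association'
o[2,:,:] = [['cousin', 'chapter'], ['cousin', 'perception'], ['software', 'comparison']]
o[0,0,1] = 'failure'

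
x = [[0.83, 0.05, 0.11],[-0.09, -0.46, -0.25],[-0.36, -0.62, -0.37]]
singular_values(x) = [1.1, 0.66, 0.0]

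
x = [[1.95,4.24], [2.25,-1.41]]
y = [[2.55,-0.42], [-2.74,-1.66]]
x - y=[[-0.60, 4.66], [4.99, 0.25]]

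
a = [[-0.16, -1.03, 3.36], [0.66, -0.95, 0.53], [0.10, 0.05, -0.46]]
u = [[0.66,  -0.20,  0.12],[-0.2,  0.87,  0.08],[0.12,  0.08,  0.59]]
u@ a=[[-0.23, -0.48, 2.06],[0.61, -0.62, -0.25],[0.09, -0.17, 0.17]]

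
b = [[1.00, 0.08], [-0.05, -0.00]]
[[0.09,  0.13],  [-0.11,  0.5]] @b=[[0.08, 0.01], [-0.14, -0.01]]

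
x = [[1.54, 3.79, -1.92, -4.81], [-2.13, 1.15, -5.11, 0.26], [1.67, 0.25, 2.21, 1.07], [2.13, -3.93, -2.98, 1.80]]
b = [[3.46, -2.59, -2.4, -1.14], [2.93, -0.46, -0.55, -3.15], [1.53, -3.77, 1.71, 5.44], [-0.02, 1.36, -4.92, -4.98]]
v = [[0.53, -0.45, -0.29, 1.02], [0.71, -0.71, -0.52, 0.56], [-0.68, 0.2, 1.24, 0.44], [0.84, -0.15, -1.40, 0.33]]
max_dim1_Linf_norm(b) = 5.44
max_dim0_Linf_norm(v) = 1.4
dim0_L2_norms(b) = [4.79, 4.79, 5.76, 8.1]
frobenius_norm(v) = 2.87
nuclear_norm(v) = 4.28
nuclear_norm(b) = 18.93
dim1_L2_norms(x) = [6.6, 5.66, 2.98, 5.67]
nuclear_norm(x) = 19.42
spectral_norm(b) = 9.90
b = v @ x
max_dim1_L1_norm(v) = 2.72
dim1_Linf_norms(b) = [3.46, 3.15, 5.44, 4.98]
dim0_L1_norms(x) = [7.47, 9.12, 12.22, 7.94]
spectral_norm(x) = 7.47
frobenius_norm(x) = 10.80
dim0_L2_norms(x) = [3.77, 5.59, 6.6, 5.25]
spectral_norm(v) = 2.50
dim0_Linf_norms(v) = [0.84, 0.71, 1.4, 1.02]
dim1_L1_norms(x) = [12.06, 8.65, 5.2, 10.84]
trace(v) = 1.39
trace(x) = 6.70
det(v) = -0.01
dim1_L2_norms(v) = [1.27, 1.26, 1.49, 1.67]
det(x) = 276.63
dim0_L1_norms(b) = [7.94, 8.18, 9.58, 14.71]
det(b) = -2.83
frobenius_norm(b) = 12.03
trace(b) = -0.27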